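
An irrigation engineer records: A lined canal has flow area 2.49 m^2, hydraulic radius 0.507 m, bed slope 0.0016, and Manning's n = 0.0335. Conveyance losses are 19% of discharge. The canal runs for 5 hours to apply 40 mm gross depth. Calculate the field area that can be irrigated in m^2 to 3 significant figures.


Approach: apply Manning's equation with a conveyance and depth budget, Q = (1/n)*A*R^(2/3)*S^(1/2); Q_field = Q*(1-loss); Area = Q_field*t/(d/1000).
Step 1 — canal discharge (Manning's equation):
  Q = (1/0.0335) * 2.49 * 0.507^(2/3) * 0.0016^(1/2) = 1.8904 m^3/s
Step 2 — delivered flow: Q_field = 1.8904*(1 - 19/100) = 1.5312 m^3/s
Step 3 — volume delivered: V = 1.5312 * 5*3600 = 27562 m^3
Step 4 — area served: A = V / (depth/1000) = 27562 / 0.04 = 689000 m^2
Therefore the field area that can be irrigated = 689000 m^2.


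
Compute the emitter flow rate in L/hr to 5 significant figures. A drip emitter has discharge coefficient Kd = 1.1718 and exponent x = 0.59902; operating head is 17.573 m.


Approach: apply the emitter characteristic equation, q = Kd * h^x.
q = 1.1718 * 17.573^0.59902 = 6.5244 L/hr
Therefore the emitter flow rate = 6.5244 L/hr.


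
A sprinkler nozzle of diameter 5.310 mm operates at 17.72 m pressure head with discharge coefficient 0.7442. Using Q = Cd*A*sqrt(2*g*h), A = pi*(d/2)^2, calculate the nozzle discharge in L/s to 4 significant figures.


A = pi*(5.310e-3/2)^2 = 2.21452e-05 m^2
Q = 0.7442 * 2.21452e-05 * sqrt(2*9.81*17.72) * 1000 = 0.3073 L/s
Therefore the nozzle discharge = 0.3073 L/s.


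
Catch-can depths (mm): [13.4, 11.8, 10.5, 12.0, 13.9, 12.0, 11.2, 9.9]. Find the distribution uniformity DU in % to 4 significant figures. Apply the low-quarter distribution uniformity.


Approach: apply the low-quarter distribution uniformity, DU = (mean of lowest quarter of readings / overall mean)*100.
sorted lowest 2 of 8: [9.9, 10.5] -> mean = 10.2000 mm
overall mean = 11.8375 mm
DU = (10.2000/11.8375)*100 = 86.17 %
Therefore the distribution uniformity DU = 86.17 %.


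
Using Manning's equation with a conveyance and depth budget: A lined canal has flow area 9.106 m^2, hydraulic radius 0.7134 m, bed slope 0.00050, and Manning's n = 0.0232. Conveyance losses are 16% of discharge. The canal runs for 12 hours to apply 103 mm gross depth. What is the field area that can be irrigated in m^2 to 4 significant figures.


Approach: apply Manning's equation with a conveyance and depth budget, Q = (1/n)*A*R^(2/3)*S^(1/2); Q_field = Q*(1-loss); Area = Q_field*t/(d/1000).
Step 1 — canal discharge (Manning's equation):
  Q = (1/0.0232) * 9.106 * 0.7134^(2/3) * 0.00050^(1/2) = 7.00724 m^3/s
Step 2 — delivered flow: Q_field = 7.00724*(1 - 16/100) = 5.88608 m^3/s
Step 3 — volume delivered: V = 5.88608 * 12*3600 = 254279 m^3
Step 4 — area served: A = V / (depth/1000) = 254279 / 0.103 = 2469000 m^2
Therefore the field area that can be irrigated = 2469000 m^2.


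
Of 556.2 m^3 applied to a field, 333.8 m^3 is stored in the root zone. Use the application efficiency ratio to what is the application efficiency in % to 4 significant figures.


Approach: apply the application efficiency ratio, Ea = (stored/applied)*100.
Ea = (333.8/556.2)*100 = 60.01 %
Therefore the application efficiency = 60.01 %.


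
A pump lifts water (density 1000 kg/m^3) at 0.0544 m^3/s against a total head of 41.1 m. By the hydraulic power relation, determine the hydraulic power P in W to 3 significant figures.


Approach: apply the hydraulic power relation, P = rho*g*Q*H.
P = 1000 * 9.81 * 0.0544 * 41.1 = 21900 W
Therefore the hydraulic power P = 21900 W.


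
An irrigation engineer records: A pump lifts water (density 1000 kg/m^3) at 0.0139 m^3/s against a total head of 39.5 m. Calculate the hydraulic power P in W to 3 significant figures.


Approach: apply the hydraulic power relation, P = rho*g*Q*H.
P = 1000 * 9.81 * 0.0139 * 39.5 = 5390 W
Therefore the hydraulic power P = 5390 W.


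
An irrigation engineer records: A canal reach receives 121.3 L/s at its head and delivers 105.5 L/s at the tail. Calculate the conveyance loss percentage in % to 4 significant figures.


Approach: apply the conveyance loss ratio, loss% = ((Q_head - Q_tail)/Q_head)*100.
loss = ((121.3 - 105.5)/121.3)*100 = 13.03 %
Therefore the conveyance loss percentage = 13.03 %.


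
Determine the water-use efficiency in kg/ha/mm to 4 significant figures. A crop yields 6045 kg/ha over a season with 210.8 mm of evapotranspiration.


Approach: apply the water-use efficiency ratio, WUE = yield/ET.
WUE = 6045 / 210.8 = 28.68 kg/ha/mm
Therefore the water-use efficiency = 28.68 kg/ha/mm.


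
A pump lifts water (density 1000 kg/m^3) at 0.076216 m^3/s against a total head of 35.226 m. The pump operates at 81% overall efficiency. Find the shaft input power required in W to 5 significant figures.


Approach: apply hydraulic power then efficiency conversion, P = rho*g*Q*H; P_in = P/eta.
Step 1 — hydraulic power (P = rho*g*Q*H):
  P = 1000 * 9.81 * 0.076216 * 35.226 = 26337.74 W
Step 2 — input power: P_in = P/eta = 26337.74 / 0.81 = 32516 W
Therefore the shaft input power required = 32516 W.


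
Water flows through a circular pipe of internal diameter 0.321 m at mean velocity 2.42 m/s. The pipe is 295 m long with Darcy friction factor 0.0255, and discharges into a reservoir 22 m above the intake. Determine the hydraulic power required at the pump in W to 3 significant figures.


Approach: apply continuity + Darcy-Weisbach + hydraulic power, Q = A*v; hf = f*(L/D)*(v^2/(2g)); H = static + hf; P = rho*g*Q*H.
Step 1 — flow rate (continuity, Q = A*v):
  A = pi*(0.321/2)^2 = 0.080928 m^2
  Q = 0.080928 * 2.42 = 0.19585 m^3/s
Step 2 — friction head loss (Darcy-Weisbach):
  hf = 0.0255 * (295/0.321) * (2.42^2 / (2*9.81))
  hf = 6.9950 m
Step 3 — total head: H = 22 + 6.9950 = 28.995 m
Step 4 — hydraulic power (P = rho*g*Q*H):
  P = 1000 * 9.81 * 0.19585 * 28.995 = 55700 W
Therefore the hydraulic power required at the pump = 55700 W.


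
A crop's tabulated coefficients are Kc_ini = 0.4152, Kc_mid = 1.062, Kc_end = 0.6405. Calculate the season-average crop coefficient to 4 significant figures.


Approach: apply a simple seasonal average, Kc_avg = (Kc_ini + Kc_mid + Kc_end)/3.
Kc_avg = (0.4152 + 1.062 + 0.6405)/3 = 0.7059
Therefore the season-average crop coefficient = 0.7059.


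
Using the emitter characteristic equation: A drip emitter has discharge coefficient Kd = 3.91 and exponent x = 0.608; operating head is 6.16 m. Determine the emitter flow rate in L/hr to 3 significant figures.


Approach: apply the emitter characteristic equation, q = Kd * h^x.
q = 3.91 * 6.16^0.608 = 11.8 L/hr
Therefore the emitter flow rate = 11.8 L/hr.


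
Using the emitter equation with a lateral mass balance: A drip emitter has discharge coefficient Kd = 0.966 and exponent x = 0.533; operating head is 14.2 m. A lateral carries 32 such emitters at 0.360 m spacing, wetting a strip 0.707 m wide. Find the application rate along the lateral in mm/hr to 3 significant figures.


Approach: apply the emitter equation with a lateral mass balance, q = Kd*h^x; Q = n*q; rate = Q/(n*spacing*width).
Step 1 — single emitter flow (q = Kd*h^x):
  q = 0.966 * 14.2^0.533 = 3.9733 L/hr
Step 2 — total lateral flow: Q = 32 * 3.9733 = 127.14 L/hr
Step 3 — wetted area: A = 32 * 0.360 * 0.707 = 8.1446 m^2
Step 4 — application rate: Q/A = 127.14/8.1446 = 15.6 mm/hr
Therefore the application rate along the lateral = 15.6 mm/hr.


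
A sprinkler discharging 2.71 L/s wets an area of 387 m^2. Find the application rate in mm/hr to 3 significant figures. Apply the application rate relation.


Approach: apply the application rate relation, rate = (Q/A)*3600.
rate = (2.71 / 387) * 3600 = 25.2 mm/hr
Therefore the application rate = 25.2 mm/hr.


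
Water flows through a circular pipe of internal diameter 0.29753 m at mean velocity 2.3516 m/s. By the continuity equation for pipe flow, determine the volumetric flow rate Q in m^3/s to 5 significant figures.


Approach: apply the continuity equation for pipe flow, Q = A * v with A = pi*(D/2)^2.
A = pi*(0.29753/2)^2 = 0.06952667 m^2
Q = 0.06952667 * 2.3516 = 0.16350 m^3/s
Therefore the volumetric flow rate Q = 0.16350 m^3/s.


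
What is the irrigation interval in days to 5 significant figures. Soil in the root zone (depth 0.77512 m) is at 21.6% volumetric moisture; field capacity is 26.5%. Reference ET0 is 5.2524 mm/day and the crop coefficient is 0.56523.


Approach: apply soil-water budget scheduling, SMD = (FC-theta)/100*depth*1000; ETc = ET0*Kc; interval = SMD/ETc.
Step 1 — soil moisture deficit:
  SMD = (26.5 - 21.6)/100 * 0.77512 * 1000 = 37.98088 mm
Step 2 — daily crop ET (ETc = ET0*Kc):
  ETc = 5.2524 * 0.56523 = 2.968814 mm/day
Step 3 — irrigation interval (SMD/ETc):
  interval = 37.98088 / 2.968814 = 12.793 days
Therefore the irrigation interval = 12.793 days.


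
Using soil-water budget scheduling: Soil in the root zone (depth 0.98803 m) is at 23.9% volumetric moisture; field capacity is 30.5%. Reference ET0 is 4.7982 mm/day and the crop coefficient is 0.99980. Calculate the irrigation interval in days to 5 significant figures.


Approach: apply soil-water budget scheduling, SMD = (FC-theta)/100*depth*1000; ETc = ET0*Kc; interval = SMD/ETc.
Step 1 — soil moisture deficit:
  SMD = (30.5 - 23.9)/100 * 0.98803 * 1000 = 65.20998 mm
Step 2 — daily crop ET (ETc = ET0*Kc):
  ETc = 4.7982 * 0.99980 = 4.797240 mm/day
Step 3 — irrigation interval (SMD/ETc):
  interval = 65.20998 / 4.797240 = 13.593 days
Therefore the irrigation interval = 13.593 days.


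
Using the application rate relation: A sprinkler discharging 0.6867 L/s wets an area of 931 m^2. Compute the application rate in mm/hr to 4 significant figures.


Approach: apply the application rate relation, rate = (Q/A)*3600.
rate = (0.6867 / 931) * 3600 = 2.655 mm/hr
Therefore the application rate = 2.655 mm/hr.


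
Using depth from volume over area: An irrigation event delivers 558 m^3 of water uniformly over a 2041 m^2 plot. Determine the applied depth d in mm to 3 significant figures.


Approach: apply depth from volume over area, d = (V/A)*1000.
d = (558 / 2041) * 1000 = 273 mm
Therefore the applied depth d = 273 mm.


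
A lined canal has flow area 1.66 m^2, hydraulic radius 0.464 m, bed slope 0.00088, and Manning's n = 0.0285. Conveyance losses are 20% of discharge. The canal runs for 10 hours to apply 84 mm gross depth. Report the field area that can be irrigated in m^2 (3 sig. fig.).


Approach: apply Manning's equation with a conveyance and depth budget, Q = (1/n)*A*R^(2/3)*S^(1/2); Q_field = Q*(1-loss); Area = Q_field*t/(d/1000).
Step 1 — canal discharge (Manning's equation):
  Q = (1/0.0285) * 1.66 * 0.464^(2/3) * 0.00088^(1/2) = 1.0356 m^3/s
Step 2 — delivered flow: Q_field = 1.0356*(1 - 20/100) = 0.82846 m^3/s
Step 3 — volume delivered: V = 0.82846 * 10*3600 = 29825 m^3
Step 4 — area served: A = V / (depth/1000) = 29825 / 0.084 = 355000 m^2
Therefore the field area that can be irrigated = 355000 m^2.


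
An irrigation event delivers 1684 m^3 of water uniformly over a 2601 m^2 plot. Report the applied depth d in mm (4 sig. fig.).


Approach: apply depth from volume over area, d = (V/A)*1000.
d = (1684 / 2601) * 1000 = 647.4 mm
Therefore the applied depth d = 647.4 mm.


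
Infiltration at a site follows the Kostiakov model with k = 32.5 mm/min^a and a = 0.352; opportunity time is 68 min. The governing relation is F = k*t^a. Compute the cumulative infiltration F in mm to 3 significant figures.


F = 32.5 * 68^0.352 = 144 mm
Therefore the cumulative infiltration F = 144 mm.


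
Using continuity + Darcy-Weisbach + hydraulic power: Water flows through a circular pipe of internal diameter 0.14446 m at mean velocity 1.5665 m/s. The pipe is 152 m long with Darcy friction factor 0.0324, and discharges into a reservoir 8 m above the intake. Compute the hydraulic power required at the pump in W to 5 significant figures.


Approach: apply continuity + Darcy-Weisbach + hydraulic power, Q = A*v; hf = f*(L/D)*(v^2/(2g)); H = static + hf; P = rho*g*Q*H.
Step 1 — flow rate (continuity, Q = A*v):
  A = pi*(0.14446/2)^2 = 0.01639023 m^2
  Q = 0.01639023 * 1.5665 = 0.02567530 m^3/s
Step 2 — friction head loss (Darcy-Weisbach):
  hf = 0.0324 * (152/0.14446) * (1.5665^2 / (2*9.81))
  hf = 4.263858 m
Step 3 — total head: H = 8 + 4.263858 = 12.26386 m
Step 4 — hydraulic power (P = rho*g*Q*H):
  P = 1000 * 9.81 * 0.02567530 * 12.26386 = 3089.0 W
Therefore the hydraulic power required at the pump = 3089.0 W.


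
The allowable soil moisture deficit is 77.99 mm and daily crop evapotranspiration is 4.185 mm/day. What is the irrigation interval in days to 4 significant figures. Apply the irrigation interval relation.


Approach: apply the irrigation interval relation, interval = SMD / ETc.
interval = 77.99 / 4.185 = 18.64 days
Therefore the irrigation interval = 18.64 days.


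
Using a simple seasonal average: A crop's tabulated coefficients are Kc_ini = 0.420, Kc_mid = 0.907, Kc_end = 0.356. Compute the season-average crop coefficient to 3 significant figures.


Approach: apply a simple seasonal average, Kc_avg = (Kc_ini + Kc_mid + Kc_end)/3.
Kc_avg = (0.420 + 0.907 + 0.356)/3 = 0.561
Therefore the season-average crop coefficient = 0.561.


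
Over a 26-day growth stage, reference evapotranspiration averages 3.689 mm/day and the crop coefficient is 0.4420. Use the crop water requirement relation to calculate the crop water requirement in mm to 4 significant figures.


Approach: apply the crop water requirement relation, CWR = ET0 * Kc * days.
CWR = 3.689 * 0.4420 * 26 = 42.39 mm
Therefore the crop water requirement = 42.39 mm.


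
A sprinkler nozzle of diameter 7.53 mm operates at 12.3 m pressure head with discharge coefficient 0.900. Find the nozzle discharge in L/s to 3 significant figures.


Approach: apply the orifice equation, Q = Cd*A*sqrt(2*g*h), A = pi*(d/2)^2.
A = pi*(7.53e-3/2)^2 = 4.4533e-05 m^2
Q = 0.900 * 4.4533e-05 * sqrt(2*9.81*12.3) * 1000 = 0.623 L/s
Therefore the nozzle discharge = 0.623 L/s.


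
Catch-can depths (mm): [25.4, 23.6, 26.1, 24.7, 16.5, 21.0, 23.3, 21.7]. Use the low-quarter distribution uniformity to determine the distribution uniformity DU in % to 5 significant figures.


Approach: apply the low-quarter distribution uniformity, DU = (mean of lowest quarter of readings / overall mean)*100.
sorted lowest 2 of 8: [16.5, 21.0] -> mean = 18.75000 mm
overall mean = 22.78750 mm
DU = (18.75000/22.78750)*100 = 82.282 %
Therefore the distribution uniformity DU = 82.282 %.


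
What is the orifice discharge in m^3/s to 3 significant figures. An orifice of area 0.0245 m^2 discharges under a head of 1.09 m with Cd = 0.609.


Approach: apply the orifice equation, Q = Cd*A*sqrt(2*g*h).
Q = 0.609 * 0.0245 * sqrt(2*9.81*1.09) = 0.0690 m^3/s
Therefore the orifice discharge = 0.0690 m^3/s.


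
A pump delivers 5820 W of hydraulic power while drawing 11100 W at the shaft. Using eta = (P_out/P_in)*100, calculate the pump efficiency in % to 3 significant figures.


eta = (5820 / 11100) * 100 = 52.4 %
Therefore the pump efficiency = 52.4 %.


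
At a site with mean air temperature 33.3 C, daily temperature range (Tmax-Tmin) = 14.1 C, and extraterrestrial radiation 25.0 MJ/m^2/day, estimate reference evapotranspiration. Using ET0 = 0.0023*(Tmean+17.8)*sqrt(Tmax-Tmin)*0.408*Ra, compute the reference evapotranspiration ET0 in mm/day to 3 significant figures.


ET0 = 0.0023*(33.3+17.8)*sqrt(14.1)*0.408*25.0 = 4.50 mm/day
Therefore the reference evapotranspiration ET0 = 4.50 mm/day.


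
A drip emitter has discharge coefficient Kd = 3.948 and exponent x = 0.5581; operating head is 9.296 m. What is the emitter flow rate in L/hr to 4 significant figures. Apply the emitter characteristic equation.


Approach: apply the emitter characteristic equation, q = Kd * h^x.
q = 3.948 * 9.296^0.5581 = 13.70 L/hr
Therefore the emitter flow rate = 13.70 L/hr.


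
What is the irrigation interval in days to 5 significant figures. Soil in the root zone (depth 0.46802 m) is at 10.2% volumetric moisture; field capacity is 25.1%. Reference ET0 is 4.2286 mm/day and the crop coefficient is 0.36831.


Approach: apply soil-water budget scheduling, SMD = (FC-theta)/100*depth*1000; ETc = ET0*Kc; interval = SMD/ETc.
Step 1 — soil moisture deficit:
  SMD = (25.1 - 10.2)/100 * 0.46802 * 1000 = 69.73498 mm
Step 2 — daily crop ET (ETc = ET0*Kc):
  ETc = 4.2286 * 0.36831 = 1.557436 mm/day
Step 3 — irrigation interval (SMD/ETc):
  interval = 69.73498 / 1.557436 = 44.776 days
Therefore the irrigation interval = 44.776 days.


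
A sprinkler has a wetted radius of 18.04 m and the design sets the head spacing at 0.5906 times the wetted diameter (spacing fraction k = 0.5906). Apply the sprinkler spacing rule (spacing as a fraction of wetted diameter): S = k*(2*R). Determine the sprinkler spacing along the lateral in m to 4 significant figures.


S = 0.5906 * (2 * 18.04) = 21.31 m
Therefore the sprinkler spacing along the lateral = 21.31 m.


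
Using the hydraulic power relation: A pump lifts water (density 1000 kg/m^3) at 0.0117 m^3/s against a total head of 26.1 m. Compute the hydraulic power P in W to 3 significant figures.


Approach: apply the hydraulic power relation, P = rho*g*Q*H.
P = 1000 * 9.81 * 0.0117 * 26.1 = 3000 W
Therefore the hydraulic power P = 3000 W.


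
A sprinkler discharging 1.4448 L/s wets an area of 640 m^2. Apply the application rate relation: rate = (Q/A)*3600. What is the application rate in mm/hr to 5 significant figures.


rate = (1.4448 / 640) * 3600 = 8.1270 mm/hr
Therefore the application rate = 8.1270 mm/hr.


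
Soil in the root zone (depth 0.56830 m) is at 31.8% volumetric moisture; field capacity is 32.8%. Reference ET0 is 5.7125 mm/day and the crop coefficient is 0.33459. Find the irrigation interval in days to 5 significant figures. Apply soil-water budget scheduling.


Approach: apply soil-water budget scheduling, SMD = (FC-theta)/100*depth*1000; ETc = ET0*Kc; interval = SMD/ETc.
Step 1 — soil moisture deficit:
  SMD = (32.8 - 31.8)/100 * 0.56830 * 1000 = 5.683000 mm
Step 2 — daily crop ET (ETc = ET0*Kc):
  ETc = 5.7125 * 0.33459 = 1.911345 mm/day
Step 3 — irrigation interval (SMD/ETc):
  interval = 5.683000 / 1.911345 = 2.9733 days
Therefore the irrigation interval = 2.9733 days.


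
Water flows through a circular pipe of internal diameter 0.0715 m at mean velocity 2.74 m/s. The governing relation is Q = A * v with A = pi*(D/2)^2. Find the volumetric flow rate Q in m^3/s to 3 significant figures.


A = pi*(0.0715/2)^2 = 0.0040152 m^2
Q = 0.0040152 * 2.74 = 0.0110 m^3/s
Therefore the volumetric flow rate Q = 0.0110 m^3/s.


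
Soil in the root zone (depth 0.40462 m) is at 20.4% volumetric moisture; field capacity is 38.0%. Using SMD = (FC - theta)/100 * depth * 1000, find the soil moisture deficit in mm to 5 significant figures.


SMD = (38.0 - 20.4)/100 * 0.40462 * 1000 = 71.213 mm
Therefore the soil moisture deficit = 71.213 mm.


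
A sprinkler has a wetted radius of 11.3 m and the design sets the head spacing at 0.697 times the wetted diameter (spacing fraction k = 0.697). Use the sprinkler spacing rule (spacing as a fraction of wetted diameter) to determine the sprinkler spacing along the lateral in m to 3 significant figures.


Approach: apply the sprinkler spacing rule (spacing as a fraction of wetted diameter), S = k*(2*R).
S = 0.697 * (2 * 11.3) = 15.8 m
Therefore the sprinkler spacing along the lateral = 15.8 m.


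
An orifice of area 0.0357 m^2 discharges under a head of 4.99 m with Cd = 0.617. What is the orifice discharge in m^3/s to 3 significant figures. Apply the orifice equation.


Approach: apply the orifice equation, Q = Cd*A*sqrt(2*g*h).
Q = 0.617 * 0.0357 * sqrt(2*9.81*4.99) = 0.218 m^3/s
Therefore the orifice discharge = 0.218 m^3/s.


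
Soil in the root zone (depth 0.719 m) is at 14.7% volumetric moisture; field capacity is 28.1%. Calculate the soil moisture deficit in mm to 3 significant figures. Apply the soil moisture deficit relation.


Approach: apply the soil moisture deficit relation, SMD = (FC - theta)/100 * depth * 1000.
SMD = (28.1 - 14.7)/100 * 0.719 * 1000 = 96.3 mm
Therefore the soil moisture deficit = 96.3 mm.


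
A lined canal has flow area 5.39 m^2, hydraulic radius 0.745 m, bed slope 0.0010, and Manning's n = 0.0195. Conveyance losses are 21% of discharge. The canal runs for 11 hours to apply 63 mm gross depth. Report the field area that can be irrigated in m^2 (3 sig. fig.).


Approach: apply Manning's equation with a conveyance and depth budget, Q = (1/n)*A*R^(2/3)*S^(1/2); Q_field = Q*(1-loss); Area = Q_field*t/(d/1000).
Step 1 — canal discharge (Manning's equation):
  Q = (1/0.0195) * 5.39 * 0.745^(2/3) * 0.0010^(1/2) = 7.1833 m^3/s
Step 2 — delivered flow: Q_field = 7.1833*(1 - 21/100) = 5.6748 m^3/s
Step 3 — volume delivered: V = 5.6748 * 11*3600 = 224720 m^3
Step 4 — area served: A = V / (depth/1000) = 224720 / 0.063 = 3570000 m^2
Therefore the field area that can be irrigated = 3570000 m^2.


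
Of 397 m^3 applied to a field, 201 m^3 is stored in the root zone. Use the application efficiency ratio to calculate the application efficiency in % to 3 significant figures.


Approach: apply the application efficiency ratio, Ea = (stored/applied)*100.
Ea = (201/397)*100 = 50.6 %
Therefore the application efficiency = 50.6 %.


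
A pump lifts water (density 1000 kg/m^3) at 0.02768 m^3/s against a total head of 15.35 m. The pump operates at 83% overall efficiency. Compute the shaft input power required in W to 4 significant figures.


Approach: apply hydraulic power then efficiency conversion, P = rho*g*Q*H; P_in = P/eta.
Step 1 — hydraulic power (P = rho*g*Q*H):
  P = 1000 * 9.81 * 0.02768 * 15.35 = 4168.15 W
Step 2 — input power: P_in = P/eta = 4168.15 / 0.83 = 5022 W
Therefore the shaft input power required = 5022 W.


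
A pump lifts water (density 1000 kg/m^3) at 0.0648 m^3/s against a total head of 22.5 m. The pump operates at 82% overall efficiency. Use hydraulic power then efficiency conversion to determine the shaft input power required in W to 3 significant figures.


Approach: apply hydraulic power then efficiency conversion, P = rho*g*Q*H; P_in = P/eta.
Step 1 — hydraulic power (P = rho*g*Q*H):
  P = 1000 * 9.81 * 0.0648 * 22.5 = 14303 W
Step 2 — input power: P_in = P/eta = 14303 / 0.82 = 17400 W
Therefore the shaft input power required = 17400 W.


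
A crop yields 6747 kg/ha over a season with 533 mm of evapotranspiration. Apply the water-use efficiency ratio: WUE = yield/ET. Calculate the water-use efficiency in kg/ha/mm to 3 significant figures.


WUE = 6747 / 533 = 12.7 kg/ha/mm
Therefore the water-use efficiency = 12.7 kg/ha/mm.


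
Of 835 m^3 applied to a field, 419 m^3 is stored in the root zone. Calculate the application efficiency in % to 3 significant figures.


Approach: apply the application efficiency ratio, Ea = (stored/applied)*100.
Ea = (419/835)*100 = 50.2 %
Therefore the application efficiency = 50.2 %.


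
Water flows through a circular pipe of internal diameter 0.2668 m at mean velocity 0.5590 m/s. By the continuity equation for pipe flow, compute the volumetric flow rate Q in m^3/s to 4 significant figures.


Approach: apply the continuity equation for pipe flow, Q = A * v with A = pi*(D/2)^2.
A = pi*(0.2668/2)^2 = 0.0559064 m^2
Q = 0.0559064 * 0.5590 = 0.03125 m^3/s
Therefore the volumetric flow rate Q = 0.03125 m^3/s.


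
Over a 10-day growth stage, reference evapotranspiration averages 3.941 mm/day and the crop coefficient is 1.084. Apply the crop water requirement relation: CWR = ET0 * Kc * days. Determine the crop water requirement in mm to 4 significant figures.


CWR = 3.941 * 1.084 * 10 = 42.72 mm
Therefore the crop water requirement = 42.72 mm.


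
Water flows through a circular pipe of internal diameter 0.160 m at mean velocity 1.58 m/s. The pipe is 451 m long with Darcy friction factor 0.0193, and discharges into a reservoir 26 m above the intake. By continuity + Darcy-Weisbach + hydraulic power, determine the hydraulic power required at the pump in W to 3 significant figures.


Approach: apply continuity + Darcy-Weisbach + hydraulic power, Q = A*v; hf = f*(L/D)*(v^2/(2g)); H = static + hf; P = rho*g*Q*H.
Step 1 — flow rate (continuity, Q = A*v):
  A = pi*(0.160/2)^2 = 0.020106 m^2
  Q = 0.020106 * 1.58 = 0.031768 m^3/s
Step 2 — friction head loss (Darcy-Weisbach):
  hf = 0.0193 * (451/0.160) * (1.58^2 / (2*9.81))
  hf = 6.9220 m
Step 3 — total head: H = 26 + 6.9220 = 32.922 m
Step 4 — hydraulic power (P = rho*g*Q*H):
  P = 1000 * 9.81 * 0.031768 * 32.922 = 10300 W
Therefore the hydraulic power required at the pump = 10300 W.


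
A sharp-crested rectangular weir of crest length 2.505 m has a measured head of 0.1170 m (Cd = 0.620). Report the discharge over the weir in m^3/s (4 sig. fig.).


Approach: apply the rectangular weir equation, Q = (2/3)*Cd*L*sqrt(2g)*H^1.5.
Q = (2/3)*0.620*2.505*sqrt(2*9.81)*0.1170^1.5 = 0.1835 m^3/s
Therefore the discharge over the weir = 0.1835 m^3/s.


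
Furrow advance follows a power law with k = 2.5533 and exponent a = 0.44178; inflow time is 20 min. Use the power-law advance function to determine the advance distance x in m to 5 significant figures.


Approach: apply the power-law advance function, x = k*t^a.
x = 2.5533 * 20^0.44178 = 9.5912 m
Therefore the advance distance x = 9.5912 m.


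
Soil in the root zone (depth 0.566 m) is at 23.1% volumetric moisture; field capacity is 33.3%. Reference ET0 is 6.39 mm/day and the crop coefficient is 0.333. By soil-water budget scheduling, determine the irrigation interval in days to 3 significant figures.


Approach: apply soil-water budget scheduling, SMD = (FC-theta)/100*depth*1000; ETc = ET0*Kc; interval = SMD/ETc.
Step 1 — soil moisture deficit:
  SMD = (33.3 - 23.1)/100 * 0.566 * 1000 = 57.732 mm
Step 2 — daily crop ET (ETc = ET0*Kc):
  ETc = 6.39 * 0.333 = 2.1279 mm/day
Step 3 — irrigation interval (SMD/ETc):
  interval = 57.732 / 2.1279 = 27.1 days
Therefore the irrigation interval = 27.1 days.


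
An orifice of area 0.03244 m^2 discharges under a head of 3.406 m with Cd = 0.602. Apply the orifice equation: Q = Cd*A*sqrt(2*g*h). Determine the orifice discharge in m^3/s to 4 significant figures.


Q = 0.602 * 0.03244 * sqrt(2*9.81*3.406) = 0.1596 m^3/s
Therefore the orifice discharge = 0.1596 m^3/s.


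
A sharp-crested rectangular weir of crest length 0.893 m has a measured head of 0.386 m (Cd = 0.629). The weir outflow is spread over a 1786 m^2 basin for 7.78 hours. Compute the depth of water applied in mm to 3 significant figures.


Approach: apply the rectangular weir equation with a volume-to-depth conversion, Q = (2/3)*Cd*L*sqrt(2g)*H^1.5; d = Q*t/A * 1000.
Step 1 — weir discharge:
  Q = (2/3)*0.629*0.893*sqrt(2*9.81)*0.386^1.5 = 0.39778 m^3/s
Step 2 — volume: V = 0.39778 * 7.78*3600 = 11141 m^3
Step 3 — depth: d = V/A * 1000 = 11141/1786 * 1000 = 6240 mm
Therefore the depth of water applied = 6240 mm.


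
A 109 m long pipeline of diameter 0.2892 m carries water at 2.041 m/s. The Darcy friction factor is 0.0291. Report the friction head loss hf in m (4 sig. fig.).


Approach: apply the Darcy-Weisbach equation, hf = f*(L/D)*(v^2/(2g)).
hf = 0.0291 * (109/0.2892) * (2.041^2 / (2*9.81))
hf = 2.329 m
Therefore the friction head loss hf = 2.329 m.


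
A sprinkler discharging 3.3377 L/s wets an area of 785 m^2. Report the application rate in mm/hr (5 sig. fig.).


Approach: apply the application rate relation, rate = (Q/A)*3600.
rate = (3.3377 / 785) * 3600 = 15.307 mm/hr
Therefore the application rate = 15.307 mm/hr.


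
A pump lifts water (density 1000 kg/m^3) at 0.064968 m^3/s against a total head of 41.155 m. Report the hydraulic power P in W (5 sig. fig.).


Approach: apply the hydraulic power relation, P = rho*g*Q*H.
P = 1000 * 9.81 * 0.064968 * 41.155 = 26230 W
Therefore the hydraulic power P = 26230 W.


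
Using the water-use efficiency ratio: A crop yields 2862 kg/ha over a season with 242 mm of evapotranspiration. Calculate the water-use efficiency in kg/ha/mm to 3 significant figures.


Approach: apply the water-use efficiency ratio, WUE = yield/ET.
WUE = 2862 / 242 = 11.8 kg/ha/mm
Therefore the water-use efficiency = 11.8 kg/ha/mm.


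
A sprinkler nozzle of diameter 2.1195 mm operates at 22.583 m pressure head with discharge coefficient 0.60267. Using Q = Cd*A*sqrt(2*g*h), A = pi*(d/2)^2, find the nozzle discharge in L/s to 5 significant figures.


A = pi*(2.1195e-3/2)^2 = 3.528229e-06 m^2
Q = 0.60267 * 3.528229e-06 * sqrt(2*9.81*22.583) * 1000 = 0.044759 L/s
Therefore the nozzle discharge = 0.044759 L/s.


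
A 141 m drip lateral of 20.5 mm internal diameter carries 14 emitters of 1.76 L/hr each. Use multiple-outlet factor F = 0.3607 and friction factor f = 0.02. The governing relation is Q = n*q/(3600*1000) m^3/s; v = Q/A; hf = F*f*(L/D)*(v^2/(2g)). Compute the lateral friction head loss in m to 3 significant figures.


Q = 14*1.76/(3600*1000) = 6.8444e-06 m^3/s
A = pi*(20.5e-3/2)^2 = 3.3006e-04 m^2, so v = Q/A = 0.020737 m/s
hf = 0.3607*0.02*(141/0.0205)*(0.020737^2/(2*9.81)) = 0.00109 m
Therefore the lateral friction head loss = 0.00109 m.


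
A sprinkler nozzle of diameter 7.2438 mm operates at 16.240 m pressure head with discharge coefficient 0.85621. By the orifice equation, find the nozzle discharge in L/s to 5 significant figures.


Approach: apply the orifice equation, Q = Cd*A*sqrt(2*g*h), A = pi*(d/2)^2.
A = pi*(7.2438e-3/2)^2 = 4.121191e-05 m^2
Q = 0.85621 * 4.121191e-05 * sqrt(2*9.81*16.240) * 1000 = 0.62986 L/s
Therefore the nozzle discharge = 0.62986 L/s.


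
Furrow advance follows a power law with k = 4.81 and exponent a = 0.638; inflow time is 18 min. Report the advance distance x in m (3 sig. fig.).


Approach: apply the power-law advance function, x = k*t^a.
x = 4.81 * 18^0.638 = 30.4 m
Therefore the advance distance x = 30.4 m.


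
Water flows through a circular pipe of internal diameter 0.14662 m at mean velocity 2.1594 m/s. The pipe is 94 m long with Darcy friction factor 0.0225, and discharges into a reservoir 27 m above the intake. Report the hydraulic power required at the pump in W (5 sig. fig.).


Approach: apply continuity + Darcy-Weisbach + hydraulic power, Q = A*v; hf = f*(L/D)*(v^2/(2g)); H = static + hf; P = rho*g*Q*H.
Step 1 — flow rate (continuity, Q = A*v):
  A = pi*(0.14662/2)^2 = 0.01688404 m^2
  Q = 0.01688404 * 2.1594 = 0.03645939 m^3/s
Step 2 — friction head loss (Darcy-Weisbach):
  hf = 0.0225 * (94/0.14662) * (2.1594^2 / (2*9.81))
  hf = 3.428344 m
Step 3 — total head: H = 27 + 3.428344 = 30.42834 m
Step 4 — hydraulic power (P = rho*g*Q*H):
  P = 1000 * 9.81 * 0.03645939 * 30.42834 = 10883 W
Therefore the hydraulic power required at the pump = 10883 W.


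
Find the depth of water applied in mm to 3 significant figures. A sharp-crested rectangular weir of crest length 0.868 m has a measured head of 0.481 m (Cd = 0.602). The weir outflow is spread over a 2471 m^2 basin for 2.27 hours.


Approach: apply the rectangular weir equation with a volume-to-depth conversion, Q = (2/3)*Cd*L*sqrt(2g)*H^1.5; d = Q*t/A * 1000.
Step 1 — weir discharge:
  Q = (2/3)*0.602*0.868*sqrt(2*9.81)*0.481^1.5 = 0.51474 m^3/s
Step 2 — volume: V = 0.51474 * 2.27*3600 = 4206.5 m^3
Step 3 — depth: d = V/A * 1000 = 4206.5/2471 * 1000 = 1700 mm
Therefore the depth of water applied = 1700 mm.


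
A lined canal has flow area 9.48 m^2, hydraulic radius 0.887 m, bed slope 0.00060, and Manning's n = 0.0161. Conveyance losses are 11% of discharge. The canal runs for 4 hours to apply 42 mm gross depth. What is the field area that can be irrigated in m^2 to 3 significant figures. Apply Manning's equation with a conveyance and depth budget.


Approach: apply Manning's equation with a conveyance and depth budget, Q = (1/n)*A*R^(2/3)*S^(1/2); Q_field = Q*(1-loss); Area = Q_field*t/(d/1000).
Step 1 — canal discharge (Manning's equation):
  Q = (1/0.0161) * 9.48 * 0.887^(2/3) * 0.00060^(1/2) = 13.315 m^3/s
Step 2 — delivered flow: Q_field = 13.315*(1 - 11/100) = 11.850 m^3/s
Step 3 — volume delivered: V = 11.850 * 4*3600 = 170640 m^3
Step 4 — area served: A = V / (depth/1000) = 170640 / 0.042 = 4060000 m^2
Therefore the field area that can be irrigated = 4060000 m^2.


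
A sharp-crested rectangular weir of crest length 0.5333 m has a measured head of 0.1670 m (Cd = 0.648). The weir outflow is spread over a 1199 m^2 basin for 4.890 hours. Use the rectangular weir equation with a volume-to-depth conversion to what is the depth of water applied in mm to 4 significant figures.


Approach: apply the rectangular weir equation with a volume-to-depth conversion, Q = (2/3)*Cd*L*sqrt(2g)*H^1.5; d = Q*t/A * 1000.
Step 1 — weir discharge:
  Q = (2/3)*0.648*0.5333*sqrt(2*9.81)*0.1670^1.5 = 0.0696433 m^3/s
Step 2 — volume: V = 0.0696433 * 4.890*3600 = 1226.00 m^3
Step 3 — depth: d = V/A * 1000 = 1226.00/1199 * 1000 = 1023 mm
Therefore the depth of water applied = 1023 mm.


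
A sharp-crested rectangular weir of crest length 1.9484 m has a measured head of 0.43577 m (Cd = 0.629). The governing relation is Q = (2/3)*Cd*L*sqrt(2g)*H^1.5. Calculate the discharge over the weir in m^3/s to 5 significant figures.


Q = (2/3)*0.629*1.9484*sqrt(2*9.81)*0.43577^1.5 = 1.0411 m^3/s
Therefore the discharge over the weir = 1.0411 m^3/s.


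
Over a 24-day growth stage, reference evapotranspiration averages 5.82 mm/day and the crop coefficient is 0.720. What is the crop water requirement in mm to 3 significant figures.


Approach: apply the crop water requirement relation, CWR = ET0 * Kc * days.
CWR = 5.82 * 0.720 * 24 = 101 mm
Therefore the crop water requirement = 101 mm.


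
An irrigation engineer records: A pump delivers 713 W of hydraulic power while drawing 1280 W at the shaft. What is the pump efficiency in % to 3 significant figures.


Approach: apply the efficiency ratio, eta = (P_out/P_in)*100.
eta = (713 / 1280) * 100 = 55.7 %
Therefore the pump efficiency = 55.7 %.


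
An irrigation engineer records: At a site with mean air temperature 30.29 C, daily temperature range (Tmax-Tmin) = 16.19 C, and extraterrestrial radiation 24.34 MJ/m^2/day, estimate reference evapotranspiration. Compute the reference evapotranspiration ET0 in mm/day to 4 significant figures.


Approach: apply the Hargreaves-Samani method, ET0 = 0.0023*(Tmean+17.8)*sqrt(Tmax-Tmin)*0.408*Ra.
ET0 = 0.0023*(30.29+17.8)*sqrt(16.19)*0.408*24.34 = 4.420 mm/day
Therefore the reference evapotranspiration ET0 = 4.420 mm/day.


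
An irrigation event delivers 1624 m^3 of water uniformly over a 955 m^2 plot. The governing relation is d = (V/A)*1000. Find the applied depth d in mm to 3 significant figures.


d = (1624 / 955) * 1000 = 1700 mm
Therefore the applied depth d = 1700 mm.


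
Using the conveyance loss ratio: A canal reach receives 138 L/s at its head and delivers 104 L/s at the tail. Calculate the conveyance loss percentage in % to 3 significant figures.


Approach: apply the conveyance loss ratio, loss% = ((Q_head - Q_tail)/Q_head)*100.
loss = ((138 - 104)/138)*100 = 24.6 %
Therefore the conveyance loss percentage = 24.6 %.


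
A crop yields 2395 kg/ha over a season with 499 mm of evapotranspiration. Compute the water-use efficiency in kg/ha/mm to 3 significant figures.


Approach: apply the water-use efficiency ratio, WUE = yield/ET.
WUE = 2395 / 499 = 4.80 kg/ha/mm
Therefore the water-use efficiency = 4.80 kg/ha/mm.


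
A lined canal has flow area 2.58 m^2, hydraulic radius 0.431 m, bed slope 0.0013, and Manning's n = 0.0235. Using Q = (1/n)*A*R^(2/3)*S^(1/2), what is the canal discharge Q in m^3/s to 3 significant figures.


Q = (1/0.0235) * 2.58 * 0.431^(2/3) * 0.0013^(1/2) = 2.26 m^3/s
Therefore the canal discharge Q = 2.26 m^3/s.


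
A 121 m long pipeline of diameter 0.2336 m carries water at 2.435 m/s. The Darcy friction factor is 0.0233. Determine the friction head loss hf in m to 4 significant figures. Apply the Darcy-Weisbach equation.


Approach: apply the Darcy-Weisbach equation, hf = f*(L/D)*(v^2/(2g)).
hf = 0.0233 * (121/0.2336) * (2.435^2 / (2*9.81))
hf = 3.647 m
Therefore the friction head loss hf = 3.647 m.


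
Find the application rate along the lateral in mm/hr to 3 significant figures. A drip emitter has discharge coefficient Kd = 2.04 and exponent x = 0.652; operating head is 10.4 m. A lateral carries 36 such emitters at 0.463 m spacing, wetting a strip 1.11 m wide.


Approach: apply the emitter equation with a lateral mass balance, q = Kd*h^x; Q = n*q; rate = Q/(n*spacing*width).
Step 1 — single emitter flow (q = Kd*h^x):
  q = 2.04 * 10.4^0.652 = 9.3915 L/hr
Step 2 — total lateral flow: Q = 36 * 9.3915 = 338.09 L/hr
Step 3 — wetted area: A = 36 * 0.463 * 1.11 = 18.501 m^2
Step 4 — application rate: Q/A = 338.09/18.501 = 18.3 mm/hr
Therefore the application rate along the lateral = 18.3 mm/hr.


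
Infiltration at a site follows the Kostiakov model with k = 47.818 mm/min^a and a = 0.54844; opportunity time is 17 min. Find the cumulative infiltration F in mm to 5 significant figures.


Approach: apply the Kostiakov infiltration equation, F = k*t^a.
F = 47.818 * 17^0.54844 = 226.16 mm
Therefore the cumulative infiltration F = 226.16 mm.


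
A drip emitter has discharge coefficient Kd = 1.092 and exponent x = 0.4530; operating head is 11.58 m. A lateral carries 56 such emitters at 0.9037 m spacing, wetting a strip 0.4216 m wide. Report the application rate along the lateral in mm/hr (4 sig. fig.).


Approach: apply the emitter equation with a lateral mass balance, q = Kd*h^x; Q = n*q; rate = Q/(n*spacing*width).
Step 1 — single emitter flow (q = Kd*h^x):
  q = 1.092 * 11.58^0.4530 = 3.31194 L/hr
Step 2 — total lateral flow: Q = 56 * 3.31194 = 185.469 L/hr
Step 3 — wetted area: A = 56 * 0.9037 * 0.4216 = 21.3360 m^2
Step 4 — application rate: Q/A = 185.469/21.3360 = 8.693 mm/hr
Therefore the application rate along the lateral = 8.693 mm/hr.


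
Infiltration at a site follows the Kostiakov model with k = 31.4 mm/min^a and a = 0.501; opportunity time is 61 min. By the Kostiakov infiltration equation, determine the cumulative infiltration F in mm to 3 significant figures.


Approach: apply the Kostiakov infiltration equation, F = k*t^a.
F = 31.4 * 61^0.501 = 246 mm
Therefore the cumulative infiltration F = 246 mm.


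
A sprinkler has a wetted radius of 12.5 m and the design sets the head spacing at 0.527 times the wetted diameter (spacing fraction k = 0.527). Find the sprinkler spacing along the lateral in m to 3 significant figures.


Approach: apply the sprinkler spacing rule (spacing as a fraction of wetted diameter), S = k*(2*R).
S = 0.527 * (2 * 12.5) = 13.2 m
Therefore the sprinkler spacing along the lateral = 13.2 m.


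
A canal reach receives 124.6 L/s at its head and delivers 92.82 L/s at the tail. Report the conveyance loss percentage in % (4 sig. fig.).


Approach: apply the conveyance loss ratio, loss% = ((Q_head - Q_tail)/Q_head)*100.
loss = ((124.6 - 92.82)/124.6)*100 = 25.51 %
Therefore the conveyance loss percentage = 25.51 %.


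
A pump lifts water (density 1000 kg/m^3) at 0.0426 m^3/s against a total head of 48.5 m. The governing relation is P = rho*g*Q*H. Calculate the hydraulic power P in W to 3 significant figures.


P = 1000 * 9.81 * 0.0426 * 48.5 = 20300 W
Therefore the hydraulic power P = 20300 W.


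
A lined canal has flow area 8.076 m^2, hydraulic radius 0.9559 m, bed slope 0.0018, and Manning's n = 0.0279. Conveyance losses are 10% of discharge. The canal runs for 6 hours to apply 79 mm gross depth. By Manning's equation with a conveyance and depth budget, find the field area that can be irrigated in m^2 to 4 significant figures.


Approach: apply Manning's equation with a conveyance and depth budget, Q = (1/n)*A*R^(2/3)*S^(1/2); Q_field = Q*(1-loss); Area = Q_field*t/(d/1000).
Step 1 — canal discharge (Manning's equation):
  Q = (1/0.0279) * 8.076 * 0.9559^(2/3) * 0.0018^(1/2) = 11.9171 m^3/s
Step 2 — delivered flow: Q_field = 11.9171*(1 - 10/100) = 10.7254 m^3/s
Step 3 — volume delivered: V = 10.7254 * 6*3600 = 231668 m^3
Step 4 — area served: A = V / (depth/1000) = 231668 / 0.079 = 2933000 m^2
Therefore the field area that can be irrigated = 2933000 m^2.
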